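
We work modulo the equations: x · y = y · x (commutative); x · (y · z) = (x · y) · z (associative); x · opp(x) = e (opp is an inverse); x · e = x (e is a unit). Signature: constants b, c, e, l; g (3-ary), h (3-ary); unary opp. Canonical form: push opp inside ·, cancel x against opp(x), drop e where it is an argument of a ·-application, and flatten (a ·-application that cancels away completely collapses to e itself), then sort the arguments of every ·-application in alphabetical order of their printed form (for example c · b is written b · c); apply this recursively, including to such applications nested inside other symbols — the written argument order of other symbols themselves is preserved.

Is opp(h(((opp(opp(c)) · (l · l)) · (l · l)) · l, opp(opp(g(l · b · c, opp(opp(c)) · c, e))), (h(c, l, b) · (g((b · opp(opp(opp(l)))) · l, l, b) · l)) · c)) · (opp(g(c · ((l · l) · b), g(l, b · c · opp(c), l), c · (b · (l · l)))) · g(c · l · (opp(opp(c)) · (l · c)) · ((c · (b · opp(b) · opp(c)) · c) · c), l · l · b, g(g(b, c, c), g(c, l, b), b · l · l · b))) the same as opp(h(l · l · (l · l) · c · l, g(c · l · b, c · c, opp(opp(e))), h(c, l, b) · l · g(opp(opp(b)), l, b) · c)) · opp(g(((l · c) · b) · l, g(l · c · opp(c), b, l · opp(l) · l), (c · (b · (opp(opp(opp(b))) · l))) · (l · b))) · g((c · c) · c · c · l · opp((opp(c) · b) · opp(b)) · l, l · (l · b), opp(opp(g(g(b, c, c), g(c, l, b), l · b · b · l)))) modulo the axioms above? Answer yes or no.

Answer: yes — both canonical forms are g(c · c · c · c · c · l · l, b · l · l, g(g(b, c, c), g(c, l, b), b · b · l · l)) · opp(g(b · c · l · l, g(l, b, l), b · c · l · l)) · opp(h(c · l · l · l · l · l, g(b · c · l, c · c, e), c · g(b, l, b) · h(c, l, b) · l))

Derivation:
Left:  opp(h(((opp(opp(c)) · (l · l)) · (l · l)) · l, opp(opp(g(l · b · c, opp(opp(c)) · c, e))), (h(c, l, b) · (g((b · opp(opp(opp(l)))) · l, l, b) · l)) · c)) · (opp(g(c · ((l · l) · b), g(l, b · c · opp(c), l), c · (b · (l · l)))) · g(c · l · (opp(opp(c)) · (l · c)) · ((c · (b · opp(b) · opp(c)) · c) · c), l · l · b, g(g(b, c, c), g(c, l, b), b · l · l · b)))
  Push opp inside:  distribute opp over · and collapse double opp
  Collect terms:  opp(h(c · l · l · l · l · l, g(b · c · l, c · c, e), c · g(b, l, b) · h(c, l, b) · l)) · opp(g(b · c · l · l, g(l, b, l), b · c · l · l)) · g(c · c · c · c · c · l · l, b · l · l, g(g(b, c, c), g(c, l, b), b · b · l · l))
  Sort arguments:  g(c · c · c · c · c · l · l, b · l · l, g(g(b, c, c), g(c, l, b), b · b · l · l)) · opp(g(b · c · l · l, g(l, b, l), b · c · l · l)) · opp(h(c · l · l · l · l · l, g(b · c · l, c · c, e), c · g(b, l, b) · h(c, l, b) · l))
Right:  opp(h(l · l · (l · l) · c · l, g(c · l · b, c · c, opp(opp(e))), h(c, l, b) · l · g(opp(opp(b)), l, b) · c)) · opp(g(((l · c) · b) · l, g(l · c · opp(c), b, l · opp(l) · l), (c · (b · (opp(opp(opp(b))) · l))) · (l · b))) · g((c · c) · c · c · l · opp((opp(c) · b) · opp(b)) · l, l · (l · b), opp(opp(g(g(b, c, c), g(c, l, b), l · b · b · l))))
  Push opp inside:  distribute opp over · and collapse double opp
  Combine occurrences:  opp(h(c · l · l · l · l · l, g(b · c · l, c · c, e), c · g(b, l, b) · h(c, l, b) · l)) · opp(g(b · c · l · l, g(l, b, l), b · c · l · l)) · g(c · c · c · c · c · l · l, b · l · l, g(g(b, c, c), g(c, l, b), b · b · l · l))
  Sort:  g(c · c · c · c · c · l · l, b · l · l, g(g(b, c, c), g(c, l, b), b · b · l · l)) · opp(g(b · c · l · l, g(l, b, l), b · c · l · l)) · opp(h(c · l · l · l · l · l, g(b · c · l, c · c, e), c · g(b, l, b) · h(c, l, b) · l))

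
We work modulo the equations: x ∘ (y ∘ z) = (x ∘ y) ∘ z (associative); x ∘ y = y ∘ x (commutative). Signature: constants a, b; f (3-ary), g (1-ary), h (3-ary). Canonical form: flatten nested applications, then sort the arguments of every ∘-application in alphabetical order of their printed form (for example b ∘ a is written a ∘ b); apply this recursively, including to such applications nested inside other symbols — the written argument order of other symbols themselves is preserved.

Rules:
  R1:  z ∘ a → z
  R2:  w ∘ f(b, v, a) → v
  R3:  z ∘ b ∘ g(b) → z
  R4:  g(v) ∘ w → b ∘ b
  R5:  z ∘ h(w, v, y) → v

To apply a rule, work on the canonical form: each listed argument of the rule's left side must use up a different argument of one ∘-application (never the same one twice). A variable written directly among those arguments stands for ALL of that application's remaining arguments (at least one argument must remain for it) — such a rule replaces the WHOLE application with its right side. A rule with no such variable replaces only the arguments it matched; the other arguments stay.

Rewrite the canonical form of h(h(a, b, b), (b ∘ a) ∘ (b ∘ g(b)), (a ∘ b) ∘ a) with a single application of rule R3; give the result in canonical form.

Answer: h(h(a, b, b), a ∘ b, a ∘ a ∘ b)

Derivation:
Canonical form:  h(h(a, b, b), a ∘ b ∘ b ∘ g(b), a ∘ a ∘ b)
Match R3:  consume b, g(b);  z := a ∘ b
The variable takes the whole remainder — replace the entire application.
New term:  h(h(a, b, b), a ∘ b, a ∘ a ∘ b)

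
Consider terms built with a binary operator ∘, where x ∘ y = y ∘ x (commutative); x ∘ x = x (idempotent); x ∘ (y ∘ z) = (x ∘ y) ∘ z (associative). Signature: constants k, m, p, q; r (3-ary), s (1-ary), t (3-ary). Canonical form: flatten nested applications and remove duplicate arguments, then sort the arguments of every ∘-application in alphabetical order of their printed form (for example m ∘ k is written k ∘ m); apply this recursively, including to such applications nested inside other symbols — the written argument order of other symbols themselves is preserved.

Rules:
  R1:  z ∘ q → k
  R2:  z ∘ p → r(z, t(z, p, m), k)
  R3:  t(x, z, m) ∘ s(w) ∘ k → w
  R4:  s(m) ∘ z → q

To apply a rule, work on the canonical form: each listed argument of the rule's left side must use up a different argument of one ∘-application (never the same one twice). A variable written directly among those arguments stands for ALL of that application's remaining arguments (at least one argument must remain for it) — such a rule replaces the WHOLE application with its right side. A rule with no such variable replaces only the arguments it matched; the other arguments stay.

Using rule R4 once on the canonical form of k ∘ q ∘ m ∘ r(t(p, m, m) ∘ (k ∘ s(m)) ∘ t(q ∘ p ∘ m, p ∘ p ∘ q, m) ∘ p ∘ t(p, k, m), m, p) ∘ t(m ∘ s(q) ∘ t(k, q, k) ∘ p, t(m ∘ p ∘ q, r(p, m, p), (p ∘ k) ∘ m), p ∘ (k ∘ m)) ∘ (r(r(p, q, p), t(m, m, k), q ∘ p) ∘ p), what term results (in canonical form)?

Canonical form:  k ∘ m ∘ p ∘ q ∘ r(k ∘ p ∘ s(m) ∘ t(m ∘ p ∘ q, p ∘ q, m) ∘ t(p, k, m) ∘ t(p, m, m), m, p) ∘ r(r(p, q, p), t(m, m, k), p ∘ q) ∘ t(m ∘ p ∘ s(q) ∘ t(k, q, k), t(m ∘ p ∘ q, r(p, m, p), k ∘ m ∘ p), k ∘ m ∘ p)
Apply R4:  consuming s(m);  z := k ∘ p ∘ t(m ∘ p ∘ q, p ∘ q, m) ∘ t(p, k, m) ∘ t(p, m, m)
The variable takes the whole remainder — replace the entire application.
New term:  k ∘ m ∘ p ∘ q ∘ r(q, m, p) ∘ r(r(p, q, p), t(m, m, k), p ∘ q) ∘ t(m ∘ p ∘ s(q) ∘ t(k, q, k), t(m ∘ p ∘ q, r(p, m, p), k ∘ m ∘ p), k ∘ m ∘ p)

Answer: k ∘ m ∘ p ∘ q ∘ r(q, m, p) ∘ r(r(p, q, p), t(m, m, k), p ∘ q) ∘ t(m ∘ p ∘ s(q) ∘ t(k, q, k), t(m ∘ p ∘ q, r(p, m, p), k ∘ m ∘ p), k ∘ m ∘ p)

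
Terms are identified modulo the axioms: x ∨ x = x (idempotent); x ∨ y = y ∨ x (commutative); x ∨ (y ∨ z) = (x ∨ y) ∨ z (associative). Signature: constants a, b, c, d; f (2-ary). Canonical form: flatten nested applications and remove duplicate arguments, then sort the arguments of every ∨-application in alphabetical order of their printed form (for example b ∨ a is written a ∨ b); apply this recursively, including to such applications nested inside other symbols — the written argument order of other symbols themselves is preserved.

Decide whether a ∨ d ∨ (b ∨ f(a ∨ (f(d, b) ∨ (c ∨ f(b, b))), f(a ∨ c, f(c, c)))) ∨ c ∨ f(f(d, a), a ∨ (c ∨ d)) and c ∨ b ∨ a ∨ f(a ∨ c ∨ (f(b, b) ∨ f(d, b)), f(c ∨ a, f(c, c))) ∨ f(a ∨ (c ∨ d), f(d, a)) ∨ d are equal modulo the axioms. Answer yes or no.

Answer: no — a ∨ b ∨ c ∨ d ∨ f(a ∨ c ∨ f(b, b) ∨ f(d, b), f(a ∨ c, f(c, c))) ∨ f(f(d, a), a ∨ c ∨ d) vs a ∨ b ∨ c ∨ d ∨ f(a ∨ c ∨ d, f(d, a)) ∨ f(a ∨ c ∨ f(b, b) ∨ f(d, b), f(a ∨ c, f(c, c)))

Derivation:
Left:  a ∨ d ∨ (b ∨ f(a ∨ (f(d, b) ∨ (c ∨ f(b, b))), f(a ∨ c, f(c, c)))) ∨ c ∨ f(f(d, a), a ∨ (c ∨ d))
  Merge nested applications:  a ∨ d ∨ b ∨ f(a ∨ (f(d, b) ∨ (c ∨ f(b, b))), f(a ∨ c, f(c, c))) ∨ c ∨ f(f(d, a), a ∨ (c ∨ d))
  Canonicalize subterm:  f(a ∨ (f(d, b) ∨ (c ∨ f(b, b))), f(a ∨ c, f(c, c)))  →  f(a ∨ c ∨ f(b, b) ∨ f(d, b), f(a ∨ c, f(c, c)))
  Inside:  f(f(d, a), a ∨ (c ∨ d))  →  f(f(d, a), a ∨ c ∨ d)
  Sort:  a ∨ b ∨ c ∨ d ∨ f(a ∨ c ∨ f(b, b) ∨ f(d, b), f(a ∨ c, f(c, c))) ∨ f(f(d, a), a ∨ c ∨ d)
Right:  c ∨ b ∨ a ∨ f(a ∨ c ∨ (f(b, b) ∨ f(d, b)), f(c ∨ a, f(c, c))) ∨ f(a ∨ (c ∨ d), f(d, a)) ∨ d
  Simplify inside:  f(a ∨ c ∨ (f(b, b) ∨ f(d, b)), f(c ∨ a, f(c, c)))  →  f(a ∨ c ∨ f(b, b) ∨ f(d, b), f(a ∨ c, f(c, c)))
  Inside:  f(a ∨ (c ∨ d), f(d, a))  →  f(a ∨ c ∨ d, f(d, a))
  Sort arguments:  a ∨ b ∨ c ∨ d ∨ f(a ∨ c ∨ d, f(d, a)) ∨ f(a ∨ c ∨ f(b, b) ∨ f(d, b), f(a ∨ c, f(c, c)))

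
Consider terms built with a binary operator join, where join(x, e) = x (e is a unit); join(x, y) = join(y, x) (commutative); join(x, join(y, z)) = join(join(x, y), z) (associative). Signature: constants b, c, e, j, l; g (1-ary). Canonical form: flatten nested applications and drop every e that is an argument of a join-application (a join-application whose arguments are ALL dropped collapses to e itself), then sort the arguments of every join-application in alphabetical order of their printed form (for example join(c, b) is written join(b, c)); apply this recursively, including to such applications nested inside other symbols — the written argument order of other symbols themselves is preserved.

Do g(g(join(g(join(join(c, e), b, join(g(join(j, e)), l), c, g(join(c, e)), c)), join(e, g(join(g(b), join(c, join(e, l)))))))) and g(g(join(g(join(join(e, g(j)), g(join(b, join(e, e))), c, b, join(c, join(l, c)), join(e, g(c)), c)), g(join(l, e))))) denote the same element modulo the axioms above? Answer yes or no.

Left:  g(g(join(g(join(join(c, e), b, join(g(join(j, e)), l), c, g(join(c, e)), c)), join(e, g(join(g(b), join(c, join(e, l))))))))
  Descend into:  join(g(join(join(c, e), b, join(g(join(j, e)), l), c, g(join(c, e)), c)), join(e, g(join(g(b), join(c, join(e, l))))))
  Flatten:  join(g(join(join(c, e), b, join(g(join(j, e)), l), c, g(join(c, e)), c)), e, g(join(g(b), join(c, join(e, l)))))
  Inside:  g(join(join(c, e), b, join(g(join(j, e)), l), c, g(join(c, e)), c))  →  g(join(b, c, c, c, g(c), g(j), l))
  Canonicalize subterm:  g(join(g(b), join(c, join(e, l))))  →  g(join(c, g(b), l))
  Unit:  drop e
  Sort arguments:  join(g(join(b, c, c, c, g(c), g(j), l)), g(join(c, g(b), l)))
  Rebuild:  g(g(join(g(join(b, c, c, c, g(c), g(j), l)), g(join(c, g(b), l)))))
Right:  g(g(join(g(join(join(e, g(j)), g(join(b, join(e, e))), c, b, join(c, join(l, c)), join(e, g(c)), c)), g(join(l, e)))))
  Descend into:  join(g(join(join(e, g(j)), g(join(b, join(e, e))), c, b, join(c, join(l, c)), join(e, g(c)), c)), g(join(l, e)))
  Inside:  g(join(join(e, g(j)), g(join(b, join(e, e))), c, b, join(c, join(l, c)), join(e, g(c)), c))  →  g(join(b, c, c, c, c, g(b), g(c), g(j), l))
  Inside:  g(join(l, e))  →  g(l)
  Sort:  join(g(join(b, c, c, c, c, g(b), g(c), g(j), l)), g(l))
  Put back:  g(g(join(g(join(b, c, c, c, c, g(b), g(c), g(j), l)), g(l))))

Answer: no — g(g(join(g(join(b, c, c, c, g(c), g(j), l)), g(join(c, g(b), l))))) vs g(g(join(g(join(b, c, c, c, c, g(b), g(c), g(j), l)), g(l))))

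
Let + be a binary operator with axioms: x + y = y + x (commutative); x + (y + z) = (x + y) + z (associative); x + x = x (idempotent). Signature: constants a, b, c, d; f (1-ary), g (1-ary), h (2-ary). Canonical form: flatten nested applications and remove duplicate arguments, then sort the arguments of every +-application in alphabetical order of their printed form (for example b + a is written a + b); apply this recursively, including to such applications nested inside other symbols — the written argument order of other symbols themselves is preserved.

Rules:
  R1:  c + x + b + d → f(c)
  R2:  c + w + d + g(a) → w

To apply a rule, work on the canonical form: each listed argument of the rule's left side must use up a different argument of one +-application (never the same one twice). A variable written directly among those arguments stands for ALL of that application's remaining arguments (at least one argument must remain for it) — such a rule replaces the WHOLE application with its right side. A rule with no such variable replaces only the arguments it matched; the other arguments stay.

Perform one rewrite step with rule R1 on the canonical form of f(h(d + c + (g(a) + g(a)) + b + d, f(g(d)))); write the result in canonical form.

Answer: f(h(f(c), f(g(d))))

Derivation:
Canonical form:  f(h(b + c + d + g(a), f(g(d))))
R1 matches:  uses b, c, d;  x := g(a)
Every leftover argument binds to the variable; the entire application is replaced.
Giving:  f(h(f(c), f(g(d))))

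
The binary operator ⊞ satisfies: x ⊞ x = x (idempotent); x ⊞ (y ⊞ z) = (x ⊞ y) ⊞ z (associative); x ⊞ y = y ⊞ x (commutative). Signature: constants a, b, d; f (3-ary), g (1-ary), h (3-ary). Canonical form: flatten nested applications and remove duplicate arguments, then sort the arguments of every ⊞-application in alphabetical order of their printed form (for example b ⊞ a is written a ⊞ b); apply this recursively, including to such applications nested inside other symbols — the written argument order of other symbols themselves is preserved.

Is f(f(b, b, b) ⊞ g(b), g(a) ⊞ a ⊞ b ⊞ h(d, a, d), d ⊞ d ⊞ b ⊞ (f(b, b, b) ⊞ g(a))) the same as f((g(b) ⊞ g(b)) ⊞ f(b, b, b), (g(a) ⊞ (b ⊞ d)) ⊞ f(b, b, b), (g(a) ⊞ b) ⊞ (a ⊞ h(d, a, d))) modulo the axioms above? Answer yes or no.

Left:  f(f(b, b, b) ⊞ g(b), g(a) ⊞ a ⊞ b ⊞ h(d, a, d), d ⊞ d ⊞ b ⊞ (f(b, b, b) ⊞ g(a)))
  Work inside:  d ⊞ d ⊞ b ⊞ (f(b, b, b) ⊞ g(a))
  Merge nested applications:  d ⊞ d ⊞ b ⊞ f(b, b, b) ⊞ g(a)
  Idempotence:  drop duplicate d
  Sort:  b ⊞ d ⊞ f(b, b, b) ⊞ g(a)
  Put back:  f(f(b, b, b) ⊞ g(b), a ⊞ b ⊞ g(a) ⊞ h(d, a, d), b ⊞ d ⊞ f(b, b, b) ⊞ g(a))
Right:  f((g(b) ⊞ g(b)) ⊞ f(b, b, b), (g(a) ⊞ (b ⊞ d)) ⊞ f(b, b, b), (g(a) ⊞ b) ⊞ (a ⊞ h(d, a, d)))
  Descend into:  (g(a) ⊞ b) ⊞ (a ⊞ h(d, a, d))
  Un-nest:  g(a) ⊞ b ⊞ a ⊞ h(d, a, d)
  Order the arguments:  a ⊞ b ⊞ g(a) ⊞ h(d, a, d)
  Put back:  f(f(b, b, b) ⊞ g(b), b ⊞ d ⊞ f(b, b, b) ⊞ g(a), a ⊞ b ⊞ g(a) ⊞ h(d, a, d))

Answer: no — f(f(b, b, b) ⊞ g(b), a ⊞ b ⊞ g(a) ⊞ h(d, a, d), b ⊞ d ⊞ f(b, b, b) ⊞ g(a)) vs f(f(b, b, b) ⊞ g(b), b ⊞ d ⊞ f(b, b, b) ⊞ g(a), a ⊞ b ⊞ g(a) ⊞ h(d, a, d))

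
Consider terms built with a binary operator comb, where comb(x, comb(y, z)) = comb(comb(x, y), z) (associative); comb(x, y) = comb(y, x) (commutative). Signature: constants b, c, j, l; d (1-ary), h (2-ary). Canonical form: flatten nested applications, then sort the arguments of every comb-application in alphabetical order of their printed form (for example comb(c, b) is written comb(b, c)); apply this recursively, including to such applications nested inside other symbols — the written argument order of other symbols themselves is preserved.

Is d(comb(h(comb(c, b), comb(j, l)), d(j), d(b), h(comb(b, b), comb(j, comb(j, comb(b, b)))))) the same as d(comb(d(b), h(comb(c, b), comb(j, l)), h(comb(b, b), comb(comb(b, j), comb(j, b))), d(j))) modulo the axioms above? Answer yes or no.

Answer: yes — both canonical forms are d(comb(d(b), d(j), h(comb(b, b), comb(b, b, j, j)), h(comb(b, c), comb(j, l))))

Derivation:
Left:  d(comb(h(comb(c, b), comb(j, l)), d(j), d(b), h(comb(b, b), comb(j, comb(j, comb(b, b))))))
  Work inside:  comb(h(comb(c, b), comb(j, l)), d(j), d(b), h(comb(b, b), comb(j, comb(j, comb(b, b)))))
  Canonicalize subterm:  h(comb(c, b), comb(j, l))  →  h(comb(b, c), comb(j, l))
  Inside:  h(comb(b, b), comb(j, comb(j, comb(b, b))))  →  h(comb(b, b), comb(b, b, j, j))
  Order the arguments:  comb(d(b), d(j), h(comb(b, b), comb(b, b, j, j)), h(comb(b, c), comb(j, l)))
  Rebuild:  d(comb(d(b), d(j), h(comb(b, b), comb(b, b, j, j)), h(comb(b, c), comb(j, l))))
Right:  d(comb(d(b), h(comb(c, b), comb(j, l)), h(comb(b, b), comb(comb(b, j), comb(j, b))), d(j)))
  Work inside:  comb(d(b), h(comb(c, b), comb(j, l)), h(comb(b, b), comb(comb(b, j), comb(j, b))), d(j))
  Canonicalize subterm:  h(comb(c, b), comb(j, l))  →  h(comb(b, c), comb(j, l))
  Simplify inside:  h(comb(b, b), comb(comb(b, j), comb(j, b)))  →  h(comb(b, b), comb(b, b, j, j))
  Sort:  comb(d(b), d(j), h(comb(b, b), comb(b, b, j, j)), h(comb(b, c), comb(j, l)))
  Rebuild:  d(comb(d(b), d(j), h(comb(b, b), comb(b, b, j, j)), h(comb(b, c), comb(j, l))))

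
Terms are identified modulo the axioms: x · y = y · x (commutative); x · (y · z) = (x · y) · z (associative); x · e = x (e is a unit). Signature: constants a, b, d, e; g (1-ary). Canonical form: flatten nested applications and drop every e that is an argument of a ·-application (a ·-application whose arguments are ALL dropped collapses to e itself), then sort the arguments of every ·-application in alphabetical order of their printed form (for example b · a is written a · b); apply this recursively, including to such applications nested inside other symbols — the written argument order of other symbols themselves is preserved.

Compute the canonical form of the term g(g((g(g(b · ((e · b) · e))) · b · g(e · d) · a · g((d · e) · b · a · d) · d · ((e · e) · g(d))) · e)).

Answer: g(g(a · b · d · g(a · b · d · d) · g(d) · g(d) · g(g(b · b))))

Derivation:
Descend into:  (g(g(b · ((e · b) · e))) · b · g(e · d) · a · g((d · e) · b · a · d) · d · ((e · e) · g(d))) · e
Merge nested applications:  g(g(b · ((e · b) · e))) · b · g(e · d) · a · g((d · e) · b · a · d) · d · e · e · g(d) · e
Canonicalize subterm:  g(g(b · ((e · b) · e)))  →  g(g(b · b))
Simplify inside:  g(e · d)  →  g(d)
Inside:  g((d · e) · b · a · d)  →  g(a · b · d · d)
Units out:  drop e (×3)
Sort:  a · b · d · g(a · b · d · d) · g(d) · g(d) · g(g(b · b))
Put back:  g(g(a · b · d · g(a · b · d · d) · g(d) · g(d) · g(g(b · b))))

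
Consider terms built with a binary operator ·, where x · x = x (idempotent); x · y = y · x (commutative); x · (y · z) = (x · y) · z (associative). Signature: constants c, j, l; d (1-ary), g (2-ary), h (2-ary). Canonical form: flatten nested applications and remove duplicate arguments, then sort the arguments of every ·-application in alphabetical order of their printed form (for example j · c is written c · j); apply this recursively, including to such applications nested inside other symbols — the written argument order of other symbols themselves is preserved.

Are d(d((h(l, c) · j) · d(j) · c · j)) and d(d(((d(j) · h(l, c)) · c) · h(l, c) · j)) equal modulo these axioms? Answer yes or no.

Answer: yes — both canonical forms are d(d(c · d(j) · h(l, c) · j))

Derivation:
Left:  d(d((h(l, c) · j) · d(j) · c · j))
  Descend into:  (h(l, c) · j) · d(j) · c · j
  Merge nested applications:  h(l, c) · j · d(j) · c · j
  Idempotence:  drop duplicate j
  Sort:  c · d(j) · h(l, c) · j
  Rebuild:  d(d(c · d(j) · h(l, c) · j))
Right:  d(d(((d(j) · h(l, c)) · c) · h(l, c) · j))
  Focus inside:  ((d(j) · h(l, c)) · c) · h(l, c) · j
  Un-nest:  d(j) · h(l, c) · c · h(l, c) · j
  Deduplicate:  drop duplicate h(l, c)
  Order the arguments:  c · d(j) · h(l, c) · j
  Reassemble:  d(d(c · d(j) · h(l, c) · j))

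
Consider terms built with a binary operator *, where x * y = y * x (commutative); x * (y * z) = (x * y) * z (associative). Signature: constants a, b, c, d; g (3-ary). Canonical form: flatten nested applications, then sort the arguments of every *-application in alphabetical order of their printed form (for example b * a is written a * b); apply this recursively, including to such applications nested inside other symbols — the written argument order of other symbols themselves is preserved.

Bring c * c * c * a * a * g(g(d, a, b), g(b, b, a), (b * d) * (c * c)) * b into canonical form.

Answer: a * a * b * c * c * c * g(g(d, a, b), g(b, b, a), b * c * c * d)

Derivation:
Canonicalize subterm:  g(g(d, a, b), g(b, b, a), (b * d) * (c * c))  →  g(g(d, a, b), g(b, b, a), b * c * c * d)
Sort arguments:  a * a * b * c * c * c * g(g(d, a, b), g(b, b, a), b * c * c * d)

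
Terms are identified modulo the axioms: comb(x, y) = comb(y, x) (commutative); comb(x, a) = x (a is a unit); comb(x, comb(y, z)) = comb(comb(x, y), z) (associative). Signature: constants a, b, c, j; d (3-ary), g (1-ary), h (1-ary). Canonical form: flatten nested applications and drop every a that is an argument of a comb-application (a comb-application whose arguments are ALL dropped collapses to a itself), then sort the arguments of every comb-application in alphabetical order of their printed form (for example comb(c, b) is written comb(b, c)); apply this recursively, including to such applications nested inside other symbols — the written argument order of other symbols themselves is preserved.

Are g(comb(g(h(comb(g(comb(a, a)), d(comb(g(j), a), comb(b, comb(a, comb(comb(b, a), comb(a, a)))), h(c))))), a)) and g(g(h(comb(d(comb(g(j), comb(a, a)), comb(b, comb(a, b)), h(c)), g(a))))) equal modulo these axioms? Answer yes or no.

Answer: yes — both canonical forms are g(g(h(comb(d(g(j), comb(b, b), h(c)), g(a)))))

Derivation:
Left:  g(comb(g(h(comb(g(comb(a, a)), d(comb(g(j), a), comb(b, comb(a, comb(comb(b, a), comb(a, a)))), h(c))))), a))
  Focus inside:  comb(g(h(comb(g(comb(a, a)), d(comb(g(j), a), comb(b, comb(a, comb(comb(b, a), comb(a, a)))), h(c))))), a)
  Simplify inside:  g(h(comb(g(comb(a, a)), d(comb(g(j), a), comb(b, comb(a, comb(comb(b, a), comb(a, a)))), h(c)))))  →  g(h(comb(d(g(j), comb(b, b), h(c)), g(a))))
  Unit:  drop a
  Sort:  g(h(comb(d(g(j), comb(b, b), h(c)), g(a))))
  Put back:  g(g(h(comb(d(g(j), comb(b, b), h(c)), g(a)))))
Right:  g(g(h(comb(d(comb(g(j), comb(a, a)), comb(b, comb(a, b)), h(c)), g(a)))))
  Work inside:  comb(d(comb(g(j), comb(a, a)), comb(b, comb(a, b)), h(c)), g(a))
  Simplify inside:  d(comb(g(j), comb(a, a)), comb(b, comb(a, b)), h(c))  →  d(g(j), comb(b, b), h(c))
  Sort arguments:  comb(d(g(j), comb(b, b), h(c)), g(a))
  Rebuild:  g(g(h(comb(d(g(j), comb(b, b), h(c)), g(a)))))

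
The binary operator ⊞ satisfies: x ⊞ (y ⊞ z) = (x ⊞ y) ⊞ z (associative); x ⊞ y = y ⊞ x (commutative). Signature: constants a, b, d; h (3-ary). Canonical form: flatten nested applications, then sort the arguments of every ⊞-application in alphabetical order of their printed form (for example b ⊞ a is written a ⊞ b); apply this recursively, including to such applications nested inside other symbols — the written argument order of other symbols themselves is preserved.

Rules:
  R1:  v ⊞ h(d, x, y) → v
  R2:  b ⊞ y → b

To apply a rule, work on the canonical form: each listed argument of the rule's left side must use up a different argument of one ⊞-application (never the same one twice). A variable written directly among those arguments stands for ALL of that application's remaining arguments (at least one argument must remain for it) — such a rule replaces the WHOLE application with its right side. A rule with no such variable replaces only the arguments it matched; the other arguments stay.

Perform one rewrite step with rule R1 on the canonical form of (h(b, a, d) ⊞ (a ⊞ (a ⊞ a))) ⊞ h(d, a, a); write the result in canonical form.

Answer: a ⊞ a ⊞ a ⊞ h(b, a, d)

Derivation:
Canonical form:  a ⊞ a ⊞ a ⊞ h(b, a, d) ⊞ h(d, a, a)
Apply R1:  consuming h(d, a, a);  v := a ⊞ a ⊞ a ⊞ h(b, a, d), x := a, y := a
The extension variable absorbs all remaining arguments, so the whole application is rewritten.
Giving:  a ⊞ a ⊞ a ⊞ h(b, a, d)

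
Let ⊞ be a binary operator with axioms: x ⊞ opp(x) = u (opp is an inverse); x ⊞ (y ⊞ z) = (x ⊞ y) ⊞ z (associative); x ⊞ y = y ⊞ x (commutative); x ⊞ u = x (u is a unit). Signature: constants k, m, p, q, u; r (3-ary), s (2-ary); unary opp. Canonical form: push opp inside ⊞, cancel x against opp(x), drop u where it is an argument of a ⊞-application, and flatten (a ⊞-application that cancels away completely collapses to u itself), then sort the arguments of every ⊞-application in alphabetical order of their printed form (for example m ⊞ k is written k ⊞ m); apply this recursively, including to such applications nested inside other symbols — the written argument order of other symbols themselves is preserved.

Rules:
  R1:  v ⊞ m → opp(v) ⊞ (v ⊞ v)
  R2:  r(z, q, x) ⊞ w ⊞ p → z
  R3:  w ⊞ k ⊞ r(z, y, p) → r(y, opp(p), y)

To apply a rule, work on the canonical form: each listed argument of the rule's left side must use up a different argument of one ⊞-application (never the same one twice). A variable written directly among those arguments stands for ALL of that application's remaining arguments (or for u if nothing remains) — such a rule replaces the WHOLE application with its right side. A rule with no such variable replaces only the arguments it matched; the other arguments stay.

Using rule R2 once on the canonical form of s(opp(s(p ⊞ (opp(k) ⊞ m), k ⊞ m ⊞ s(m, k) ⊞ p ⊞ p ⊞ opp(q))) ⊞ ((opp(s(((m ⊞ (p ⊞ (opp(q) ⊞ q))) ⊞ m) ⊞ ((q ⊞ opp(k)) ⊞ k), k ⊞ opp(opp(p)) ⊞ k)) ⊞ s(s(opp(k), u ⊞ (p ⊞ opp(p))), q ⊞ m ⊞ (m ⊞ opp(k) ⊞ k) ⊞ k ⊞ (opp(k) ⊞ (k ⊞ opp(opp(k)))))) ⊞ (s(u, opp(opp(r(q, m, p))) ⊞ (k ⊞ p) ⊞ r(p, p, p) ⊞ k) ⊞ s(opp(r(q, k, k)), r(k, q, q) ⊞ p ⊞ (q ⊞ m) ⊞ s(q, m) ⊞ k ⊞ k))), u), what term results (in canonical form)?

Canonical form:  s(opp(s(m ⊞ m ⊞ p ⊞ q, k ⊞ k ⊞ p)) ⊞ opp(s(m ⊞ opp(k) ⊞ p, k ⊞ m ⊞ opp(q) ⊞ p ⊞ p ⊞ s(m, k))) ⊞ s(opp(r(q, k, k)), k ⊞ k ⊞ m ⊞ p ⊞ q ⊞ r(k, q, q) ⊞ s(q, m)) ⊞ s(s(opp(k), u), k ⊞ k ⊞ m ⊞ m ⊞ q) ⊞ s(u, k ⊞ k ⊞ p ⊞ r(p, p, p) ⊞ r(q, m, p)), u)
Match R2:  consume p, r(k, q, q);  w := k ⊞ k ⊞ m ⊞ q ⊞ s(q, m), x := q, z := k
Every leftover argument binds to the variable; the entire application is replaced.
Giving:  s(opp(s(m ⊞ m ⊞ p ⊞ q, k ⊞ k ⊞ p)) ⊞ opp(s(m ⊞ opp(k) ⊞ p, k ⊞ m ⊞ opp(q) ⊞ p ⊞ p ⊞ s(m, k))) ⊞ s(opp(r(q, k, k)), k) ⊞ s(s(opp(k), u), k ⊞ k ⊞ m ⊞ m ⊞ q) ⊞ s(u, k ⊞ k ⊞ p ⊞ r(p, p, p) ⊞ r(q, m, p)), u)

Answer: s(opp(s(m ⊞ m ⊞ p ⊞ q, k ⊞ k ⊞ p)) ⊞ opp(s(m ⊞ opp(k) ⊞ p, k ⊞ m ⊞ opp(q) ⊞ p ⊞ p ⊞ s(m, k))) ⊞ s(opp(r(q, k, k)), k) ⊞ s(s(opp(k), u), k ⊞ k ⊞ m ⊞ m ⊞ q) ⊞ s(u, k ⊞ k ⊞ p ⊞ r(p, p, p) ⊞ r(q, m, p)), u)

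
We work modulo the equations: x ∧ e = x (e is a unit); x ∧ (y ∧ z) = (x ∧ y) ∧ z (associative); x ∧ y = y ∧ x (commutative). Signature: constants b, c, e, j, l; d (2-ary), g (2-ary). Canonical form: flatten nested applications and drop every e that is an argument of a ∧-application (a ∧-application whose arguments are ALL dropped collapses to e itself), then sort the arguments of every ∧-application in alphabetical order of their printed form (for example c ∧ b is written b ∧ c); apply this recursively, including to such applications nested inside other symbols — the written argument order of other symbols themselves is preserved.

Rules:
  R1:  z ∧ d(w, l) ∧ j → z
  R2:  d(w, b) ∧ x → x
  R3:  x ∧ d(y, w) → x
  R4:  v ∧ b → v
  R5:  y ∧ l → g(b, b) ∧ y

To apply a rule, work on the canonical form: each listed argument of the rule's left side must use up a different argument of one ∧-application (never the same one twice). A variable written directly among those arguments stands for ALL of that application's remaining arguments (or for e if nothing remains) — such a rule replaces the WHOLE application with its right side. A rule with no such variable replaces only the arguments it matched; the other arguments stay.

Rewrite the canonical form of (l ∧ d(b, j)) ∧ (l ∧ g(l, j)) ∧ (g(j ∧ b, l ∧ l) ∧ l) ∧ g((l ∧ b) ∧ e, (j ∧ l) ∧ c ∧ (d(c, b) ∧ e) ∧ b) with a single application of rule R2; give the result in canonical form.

Canonical form:  d(b, j) ∧ g(b ∧ j, l ∧ l) ∧ g(b ∧ l, b ∧ c ∧ d(c, b) ∧ j ∧ l) ∧ g(l, j) ∧ l ∧ l ∧ l
R2 matches:  uses d(c, b);  w := c, x := b ∧ c ∧ j ∧ l
The variable takes the whole remainder — replace the entire application.
Result:  d(b, j) ∧ g(b ∧ j, l ∧ l) ∧ g(b ∧ l, b ∧ c ∧ j ∧ l) ∧ g(l, j) ∧ l ∧ l ∧ l

Answer: d(b, j) ∧ g(b ∧ j, l ∧ l) ∧ g(b ∧ l, b ∧ c ∧ j ∧ l) ∧ g(l, j) ∧ l ∧ l ∧ l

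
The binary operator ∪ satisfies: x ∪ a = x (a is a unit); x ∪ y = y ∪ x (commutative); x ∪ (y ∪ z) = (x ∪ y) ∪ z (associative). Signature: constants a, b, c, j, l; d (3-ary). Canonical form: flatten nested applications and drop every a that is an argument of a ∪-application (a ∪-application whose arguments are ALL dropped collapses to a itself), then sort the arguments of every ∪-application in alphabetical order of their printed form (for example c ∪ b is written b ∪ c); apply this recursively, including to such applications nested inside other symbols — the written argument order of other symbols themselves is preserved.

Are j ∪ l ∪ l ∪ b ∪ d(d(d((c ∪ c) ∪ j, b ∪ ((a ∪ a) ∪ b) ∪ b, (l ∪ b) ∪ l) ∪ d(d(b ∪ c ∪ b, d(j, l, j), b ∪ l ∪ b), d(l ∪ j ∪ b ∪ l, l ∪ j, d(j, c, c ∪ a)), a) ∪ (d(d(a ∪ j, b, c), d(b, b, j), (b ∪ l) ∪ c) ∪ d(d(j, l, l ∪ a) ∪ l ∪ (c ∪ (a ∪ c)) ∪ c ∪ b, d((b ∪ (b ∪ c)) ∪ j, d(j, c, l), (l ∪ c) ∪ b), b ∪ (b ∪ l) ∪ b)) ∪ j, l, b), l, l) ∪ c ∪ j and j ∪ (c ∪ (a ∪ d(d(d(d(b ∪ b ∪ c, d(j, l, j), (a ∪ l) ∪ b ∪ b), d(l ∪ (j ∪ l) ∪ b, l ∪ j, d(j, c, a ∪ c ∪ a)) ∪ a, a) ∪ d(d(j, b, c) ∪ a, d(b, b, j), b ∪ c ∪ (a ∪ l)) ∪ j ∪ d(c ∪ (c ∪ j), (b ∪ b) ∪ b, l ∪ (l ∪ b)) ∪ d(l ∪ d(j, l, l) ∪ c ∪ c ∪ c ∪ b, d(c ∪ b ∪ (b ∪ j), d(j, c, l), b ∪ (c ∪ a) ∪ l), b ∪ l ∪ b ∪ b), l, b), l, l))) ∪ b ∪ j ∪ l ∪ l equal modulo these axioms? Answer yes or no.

Left:  j ∪ l ∪ l ∪ b ∪ d(d(d((c ∪ c) ∪ j, b ∪ ((a ∪ a) ∪ b) ∪ b, (l ∪ b) ∪ l) ∪ d(d(b ∪ c ∪ b, d(j, l, j), b ∪ l ∪ b), d(l ∪ j ∪ b ∪ l, l ∪ j, d(j, c, c ∪ a)), a) ∪ (d(d(a ∪ j, b, c), d(b, b, j), (b ∪ l) ∪ c) ∪ d(d(j, l, l ∪ a) ∪ l ∪ (c ∪ (a ∪ c)) ∪ c ∪ b, d((b ∪ (b ∪ c)) ∪ j, d(j, c, l), (l ∪ c) ∪ b), b ∪ (b ∪ l) ∪ b)) ∪ j, l, b), l, l) ∪ c ∪ j
  Simplify inside:  d(d(d((c ∪ c) ∪ j, b ∪ ((a ∪ a) ∪ b) ∪ b, (l ∪ b) ∪ l) ∪ d(d(b ∪ c ∪ b, d(j, l, j), b ∪ l ∪ b), d(l ∪ j ∪ b ∪ l, l ∪ j, d(j, c, c ∪ a)), a) ∪ (d(d(a ∪ j, b, c), d(b, b, j), (b ∪ l) ∪ c) ∪ d(d(j, l, l ∪ a) ∪ l ∪ (c ∪ (a ∪ c)) ∪ c ∪ b, d((b ∪ (b ∪ c)) ∪ j, d(j, c, l), (l ∪ c) ∪ b), b ∪ (b ∪ l) ∪ b)) ∪ j, l, b), l, l)  →  d(d(d(b ∪ c ∪ c ∪ c ∪ d(j, l, l) ∪ l, d(b ∪ b ∪ c ∪ j, d(j, c, l), b ∪ c ∪ l), b ∪ b ∪ b ∪ l) ∪ d(c ∪ c ∪ j, b ∪ b ∪ b, b ∪ l ∪ l) ∪ d(d(b ∪ b ∪ c, d(j, l, j), b ∪ b ∪ l), d(b ∪ j ∪ l ∪ l, j ∪ l, d(j, c, c)), a) ∪ d(d(j, b, c), d(b, b, j), b ∪ c ∪ l) ∪ j, l, b), l, l)
  Order the arguments:  b ∪ c ∪ d(d(d(b ∪ c ∪ c ∪ c ∪ d(j, l, l) ∪ l, d(b ∪ b ∪ c ∪ j, d(j, c, l), b ∪ c ∪ l), b ∪ b ∪ b ∪ l) ∪ d(c ∪ c ∪ j, b ∪ b ∪ b, b ∪ l ∪ l) ∪ d(d(b ∪ b ∪ c, d(j, l, j), b ∪ b ∪ l), d(b ∪ j ∪ l ∪ l, j ∪ l, d(j, c, c)), a) ∪ d(d(j, b, c), d(b, b, j), b ∪ c ∪ l) ∪ j, l, b), l, l) ∪ j ∪ j ∪ l ∪ l
Right:  j ∪ (c ∪ (a ∪ d(d(d(d(b ∪ b ∪ c, d(j, l, j), (a ∪ l) ∪ b ∪ b), d(l ∪ (j ∪ l) ∪ b, l ∪ j, d(j, c, a ∪ c ∪ a)) ∪ a, a) ∪ d(d(j, b, c) ∪ a, d(b, b, j), b ∪ c ∪ (a ∪ l)) ∪ j ∪ d(c ∪ (c ∪ j), (b ∪ b) ∪ b, l ∪ (l ∪ b)) ∪ d(l ∪ d(j, l, l) ∪ c ∪ c ∪ c ∪ b, d(c ∪ b ∪ (b ∪ j), d(j, c, l), b ∪ (c ∪ a) ∪ l), b ∪ l ∪ b ∪ b), l, b), l, l))) ∪ b ∪ j ∪ l ∪ l
  Un-nest:  j ∪ c ∪ a ∪ d(d(d(d(b ∪ b ∪ c, d(j, l, j), (a ∪ l) ∪ b ∪ b), d(l ∪ (j ∪ l) ∪ b, l ∪ j, d(j, c, a ∪ c ∪ a)) ∪ a, a) ∪ d(d(j, b, c) ∪ a, d(b, b, j), b ∪ c ∪ (a ∪ l)) ∪ j ∪ d(c ∪ (c ∪ j), (b ∪ b) ∪ b, l ∪ (l ∪ b)) ∪ d(l ∪ d(j, l, l) ∪ c ∪ c ∪ c ∪ b, d(c ∪ b ∪ (b ∪ j), d(j, c, l), b ∪ (c ∪ a) ∪ l), b ∪ l ∪ b ∪ b), l, b), l, l) ∪ b ∪ j ∪ l ∪ l
  Canonicalize subterm:  d(d(d(d(b ∪ b ∪ c, d(j, l, j), (a ∪ l) ∪ b ∪ b), d(l ∪ (j ∪ l) ∪ b, l ∪ j, d(j, c, a ∪ c ∪ a)) ∪ a, a) ∪ d(d(j, b, c) ∪ a, d(b, b, j), b ∪ c ∪ (a ∪ l)) ∪ j ∪ d(c ∪ (c ∪ j), (b ∪ b) ∪ b, l ∪ (l ∪ b)) ∪ d(l ∪ d(j, l, l) ∪ c ∪ c ∪ c ∪ b, d(c ∪ b ∪ (b ∪ j), d(j, c, l), b ∪ (c ∪ a) ∪ l), b ∪ l ∪ b ∪ b), l, b), l, l)  →  d(d(d(b ∪ c ∪ c ∪ c ∪ d(j, l, l) ∪ l, d(b ∪ b ∪ c ∪ j, d(j, c, l), b ∪ c ∪ l), b ∪ b ∪ b ∪ l) ∪ d(c ∪ c ∪ j, b ∪ b ∪ b, b ∪ l ∪ l) ∪ d(d(b ∪ b ∪ c, d(j, l, j), b ∪ b ∪ l), d(b ∪ j ∪ l ∪ l, j ∪ l, d(j, c, c)), a) ∪ d(d(j, b, c), d(b, b, j), b ∪ c ∪ l) ∪ j, l, b), l, l)
  Units out:  drop a
  Order the arguments:  b ∪ c ∪ d(d(d(b ∪ c ∪ c ∪ c ∪ d(j, l, l) ∪ l, d(b ∪ b ∪ c ∪ j, d(j, c, l), b ∪ c ∪ l), b ∪ b ∪ b ∪ l) ∪ d(c ∪ c ∪ j, b ∪ b ∪ b, b ∪ l ∪ l) ∪ d(d(b ∪ b ∪ c, d(j, l, j), b ∪ b ∪ l), d(b ∪ j ∪ l ∪ l, j ∪ l, d(j, c, c)), a) ∪ d(d(j, b, c), d(b, b, j), b ∪ c ∪ l) ∪ j, l, b), l, l) ∪ j ∪ j ∪ l ∪ l

Answer: yes — both canonical forms are b ∪ c ∪ d(d(d(b ∪ c ∪ c ∪ c ∪ d(j, l, l) ∪ l, d(b ∪ b ∪ c ∪ j, d(j, c, l), b ∪ c ∪ l), b ∪ b ∪ b ∪ l) ∪ d(c ∪ c ∪ j, b ∪ b ∪ b, b ∪ l ∪ l) ∪ d(d(b ∪ b ∪ c, d(j, l, j), b ∪ b ∪ l), d(b ∪ j ∪ l ∪ l, j ∪ l, d(j, c, c)), a) ∪ d(d(j, b, c), d(b, b, j), b ∪ c ∪ l) ∪ j, l, b), l, l) ∪ j ∪ j ∪ l ∪ l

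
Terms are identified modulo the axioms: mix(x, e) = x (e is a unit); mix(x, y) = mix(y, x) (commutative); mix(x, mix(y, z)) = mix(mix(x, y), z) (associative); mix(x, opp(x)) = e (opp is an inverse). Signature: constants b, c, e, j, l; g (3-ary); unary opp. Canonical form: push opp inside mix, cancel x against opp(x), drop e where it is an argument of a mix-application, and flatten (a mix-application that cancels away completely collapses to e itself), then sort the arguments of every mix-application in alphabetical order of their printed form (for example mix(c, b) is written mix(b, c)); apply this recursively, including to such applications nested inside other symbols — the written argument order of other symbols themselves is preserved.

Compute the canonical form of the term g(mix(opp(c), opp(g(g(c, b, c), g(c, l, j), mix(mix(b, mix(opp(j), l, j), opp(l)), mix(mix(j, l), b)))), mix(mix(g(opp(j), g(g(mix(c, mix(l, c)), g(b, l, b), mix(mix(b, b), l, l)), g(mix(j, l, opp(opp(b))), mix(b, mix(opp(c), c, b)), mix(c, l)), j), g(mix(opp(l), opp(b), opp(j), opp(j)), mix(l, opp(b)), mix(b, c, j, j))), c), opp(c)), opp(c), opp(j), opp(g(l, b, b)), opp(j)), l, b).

Focus inside:  mix(opp(c), opp(g(g(c, b, c), g(c, l, j), mix(mix(b, mix(opp(j), l, j), opp(l)), mix(mix(j, l), b)))), mix(mix(g(opp(j), g(g(mix(c, mix(l, c)), g(b, l, b), mix(mix(b, b), l, l)), g(mix(j, l, opp(opp(b))), mix(b, mix(opp(c), c, b)), mix(c, l)), j), g(mix(opp(l), opp(b), opp(j), opp(j)), mix(l, opp(b)), mix(b, c, j, j))), c), opp(c)), opp(c), opp(j), opp(g(l, b, b)), opp(j))
Push opp inside:  distribute opp over mix and collapse double opp
Combine occurrences:  mix(opp(c), opp(c), opp(g(g(c, b, c), g(c, l, j), mix(b, b, j, l))), g(opp(j), g(g(mix(c, c, l), g(b, l, b), mix(b, b, l, l)), g(mix(b, j, l), mix(b, b), mix(c, l)), j), g(mix(opp(b), opp(j), opp(j), opp(l)), mix(l, opp(b)), mix(b, c, j, j))), opp(j), opp(j), opp(g(l, b, b)))
Order the arguments:  mix(g(opp(j), g(g(mix(c, c, l), g(b, l, b), mix(b, b, l, l)), g(mix(b, j, l), mix(b, b), mix(c, l)), j), g(mix(opp(b), opp(j), opp(j), opp(l)), mix(l, opp(b)), mix(b, c, j, j))), opp(c), opp(c), opp(g(g(c, b, c), g(c, l, j), mix(b, b, j, l))), opp(g(l, b, b)), opp(j), opp(j))
Put back:  g(mix(g(opp(j), g(g(mix(c, c, l), g(b, l, b), mix(b, b, l, l)), g(mix(b, j, l), mix(b, b), mix(c, l)), j), g(mix(opp(b), opp(j), opp(j), opp(l)), mix(l, opp(b)), mix(b, c, j, j))), opp(c), opp(c), opp(g(g(c, b, c), g(c, l, j), mix(b, b, j, l))), opp(g(l, b, b)), opp(j), opp(j)), l, b)

Answer: g(mix(g(opp(j), g(g(mix(c, c, l), g(b, l, b), mix(b, b, l, l)), g(mix(b, j, l), mix(b, b), mix(c, l)), j), g(mix(opp(b), opp(j), opp(j), opp(l)), mix(l, opp(b)), mix(b, c, j, j))), opp(c), opp(c), opp(g(g(c, b, c), g(c, l, j), mix(b, b, j, l))), opp(g(l, b, b)), opp(j), opp(j)), l, b)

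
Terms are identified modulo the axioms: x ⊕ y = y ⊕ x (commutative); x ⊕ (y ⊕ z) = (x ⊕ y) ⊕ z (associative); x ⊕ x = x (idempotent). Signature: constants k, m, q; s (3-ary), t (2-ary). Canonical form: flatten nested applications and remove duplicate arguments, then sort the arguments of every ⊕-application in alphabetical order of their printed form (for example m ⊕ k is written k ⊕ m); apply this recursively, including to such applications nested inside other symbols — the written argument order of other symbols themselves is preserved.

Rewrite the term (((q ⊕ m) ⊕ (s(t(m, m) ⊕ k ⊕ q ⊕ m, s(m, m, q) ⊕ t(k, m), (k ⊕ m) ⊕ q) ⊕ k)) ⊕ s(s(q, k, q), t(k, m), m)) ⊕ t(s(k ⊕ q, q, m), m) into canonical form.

Merge nested applications:  q ⊕ m ⊕ s(t(m, m) ⊕ k ⊕ q ⊕ m, s(m, m, q) ⊕ t(k, m), (k ⊕ m) ⊕ q) ⊕ k ⊕ s(s(q, k, q), t(k, m), m) ⊕ t(s(k ⊕ q, q, m), m)
Simplify inside:  s(t(m, m) ⊕ k ⊕ q ⊕ m, s(m, m, q) ⊕ t(k, m), (k ⊕ m) ⊕ q)  →  s(k ⊕ m ⊕ q ⊕ t(m, m), s(m, m, q) ⊕ t(k, m), k ⊕ m ⊕ q)
Order the arguments:  k ⊕ m ⊕ q ⊕ s(k ⊕ m ⊕ q ⊕ t(m, m), s(m, m, q) ⊕ t(k, m), k ⊕ m ⊕ q) ⊕ s(s(q, k, q), t(k, m), m) ⊕ t(s(k ⊕ q, q, m), m)

Answer: k ⊕ m ⊕ q ⊕ s(k ⊕ m ⊕ q ⊕ t(m, m), s(m, m, q) ⊕ t(k, m), k ⊕ m ⊕ q) ⊕ s(s(q, k, q), t(k, m), m) ⊕ t(s(k ⊕ q, q, m), m)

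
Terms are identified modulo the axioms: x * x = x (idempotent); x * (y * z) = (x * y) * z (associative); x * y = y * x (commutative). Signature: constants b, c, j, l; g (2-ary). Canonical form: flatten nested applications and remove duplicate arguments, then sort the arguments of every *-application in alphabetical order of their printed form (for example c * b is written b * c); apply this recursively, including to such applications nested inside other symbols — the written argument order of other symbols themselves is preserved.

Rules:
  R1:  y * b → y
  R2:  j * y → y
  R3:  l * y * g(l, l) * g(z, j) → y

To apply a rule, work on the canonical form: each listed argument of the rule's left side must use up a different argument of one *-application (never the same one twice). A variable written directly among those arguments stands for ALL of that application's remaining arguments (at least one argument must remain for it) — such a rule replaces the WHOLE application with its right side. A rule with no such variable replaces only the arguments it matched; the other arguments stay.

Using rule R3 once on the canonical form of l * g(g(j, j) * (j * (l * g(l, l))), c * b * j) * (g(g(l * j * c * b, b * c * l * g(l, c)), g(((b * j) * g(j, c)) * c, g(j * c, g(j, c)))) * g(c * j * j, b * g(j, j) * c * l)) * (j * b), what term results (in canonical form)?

Answer: b * g(c * j, b * c * g(j, j) * l) * g(g(b * c * j * l, b * c * g(l, c) * l), g(b * c * g(j, c) * j, g(c * j, g(j, c)))) * g(j, b * c * j) * j * l

Derivation:
Canonical form:  b * g(c * j, b * c * g(j, j) * l) * g(g(b * c * j * l, b * c * g(l, c) * l), g(b * c * g(j, c) * j, g(c * j, g(j, c)))) * g(g(j, j) * g(l, l) * j * l, b * c * j) * j * l
R3 matches:  uses g(j, j), g(l, l), l;  y := j, z := j
The variable takes the whole remainder — replace the entire application.
Giving:  b * g(c * j, b * c * g(j, j) * l) * g(g(b * c * j * l, b * c * g(l, c) * l), g(b * c * g(j, c) * j, g(c * j, g(j, c)))) * g(j, b * c * j) * j * l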